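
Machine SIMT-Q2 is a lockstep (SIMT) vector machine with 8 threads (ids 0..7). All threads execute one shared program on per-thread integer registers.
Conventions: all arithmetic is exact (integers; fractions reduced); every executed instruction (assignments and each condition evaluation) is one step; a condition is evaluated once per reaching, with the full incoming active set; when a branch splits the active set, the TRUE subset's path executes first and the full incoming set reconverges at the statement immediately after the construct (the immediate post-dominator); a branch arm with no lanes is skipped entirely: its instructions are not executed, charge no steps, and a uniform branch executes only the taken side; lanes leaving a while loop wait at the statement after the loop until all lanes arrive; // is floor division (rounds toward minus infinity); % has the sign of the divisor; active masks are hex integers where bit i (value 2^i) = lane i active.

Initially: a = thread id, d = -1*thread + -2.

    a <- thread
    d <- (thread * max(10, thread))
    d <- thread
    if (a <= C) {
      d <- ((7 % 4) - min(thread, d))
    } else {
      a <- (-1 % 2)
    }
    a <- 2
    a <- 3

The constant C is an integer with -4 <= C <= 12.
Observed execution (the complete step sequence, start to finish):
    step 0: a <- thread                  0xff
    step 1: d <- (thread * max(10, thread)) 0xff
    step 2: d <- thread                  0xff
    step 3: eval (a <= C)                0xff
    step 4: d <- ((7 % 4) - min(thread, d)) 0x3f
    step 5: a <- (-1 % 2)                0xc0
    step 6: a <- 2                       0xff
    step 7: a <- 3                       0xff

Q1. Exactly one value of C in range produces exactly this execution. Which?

Answer: C = 5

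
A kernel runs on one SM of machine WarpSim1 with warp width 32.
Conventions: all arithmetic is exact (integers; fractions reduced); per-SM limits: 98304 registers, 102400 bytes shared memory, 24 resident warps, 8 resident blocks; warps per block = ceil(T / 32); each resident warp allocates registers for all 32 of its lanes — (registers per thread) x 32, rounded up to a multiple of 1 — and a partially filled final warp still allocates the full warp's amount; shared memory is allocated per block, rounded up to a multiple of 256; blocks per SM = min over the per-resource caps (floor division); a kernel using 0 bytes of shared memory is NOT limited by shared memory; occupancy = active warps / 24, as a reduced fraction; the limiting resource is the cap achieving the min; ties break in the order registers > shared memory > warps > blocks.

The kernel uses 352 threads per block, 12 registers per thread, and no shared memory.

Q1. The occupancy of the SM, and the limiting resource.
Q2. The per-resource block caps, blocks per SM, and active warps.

Answer: occupancy 11/12, limited by warps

registers: 23 blocks
shared memory: no limit (kernel uses none)
warps: 2 blocks
blocks: 8 blocks

Answer: 2 blocks, 22 active warps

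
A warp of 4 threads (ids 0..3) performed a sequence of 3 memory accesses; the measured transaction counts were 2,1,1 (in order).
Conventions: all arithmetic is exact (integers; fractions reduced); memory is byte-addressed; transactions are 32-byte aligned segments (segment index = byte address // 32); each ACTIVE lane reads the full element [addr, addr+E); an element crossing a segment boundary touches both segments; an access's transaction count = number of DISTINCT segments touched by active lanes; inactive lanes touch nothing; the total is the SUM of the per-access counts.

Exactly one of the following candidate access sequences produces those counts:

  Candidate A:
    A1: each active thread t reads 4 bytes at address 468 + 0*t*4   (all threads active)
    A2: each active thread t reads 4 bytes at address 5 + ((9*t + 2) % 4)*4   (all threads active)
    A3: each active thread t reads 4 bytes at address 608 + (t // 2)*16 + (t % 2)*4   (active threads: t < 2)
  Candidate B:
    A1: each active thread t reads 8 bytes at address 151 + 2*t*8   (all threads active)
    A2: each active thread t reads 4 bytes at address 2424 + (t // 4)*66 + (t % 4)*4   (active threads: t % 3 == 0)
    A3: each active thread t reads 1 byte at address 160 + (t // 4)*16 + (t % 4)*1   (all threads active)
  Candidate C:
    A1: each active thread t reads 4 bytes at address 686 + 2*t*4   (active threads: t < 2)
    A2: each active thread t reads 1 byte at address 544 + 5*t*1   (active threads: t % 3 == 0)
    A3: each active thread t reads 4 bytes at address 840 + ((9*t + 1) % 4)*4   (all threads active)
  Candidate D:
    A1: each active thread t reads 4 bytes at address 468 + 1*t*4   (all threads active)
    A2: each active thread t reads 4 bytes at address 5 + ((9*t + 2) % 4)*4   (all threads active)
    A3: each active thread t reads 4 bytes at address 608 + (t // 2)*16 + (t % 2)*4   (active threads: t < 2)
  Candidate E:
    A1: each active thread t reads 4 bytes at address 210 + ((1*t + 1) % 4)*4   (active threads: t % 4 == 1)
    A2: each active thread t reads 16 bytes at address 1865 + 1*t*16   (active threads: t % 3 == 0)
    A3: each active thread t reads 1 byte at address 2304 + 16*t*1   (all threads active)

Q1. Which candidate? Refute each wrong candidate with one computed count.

A: A1 gives 1 transaction, not 2
B: A1 gives 3 transactions, not 2
C: A1 gives 1 transaction, not 2
E: A1 gives 1 transaction, not 2
D: all counts match (2,1,1)

Answer: D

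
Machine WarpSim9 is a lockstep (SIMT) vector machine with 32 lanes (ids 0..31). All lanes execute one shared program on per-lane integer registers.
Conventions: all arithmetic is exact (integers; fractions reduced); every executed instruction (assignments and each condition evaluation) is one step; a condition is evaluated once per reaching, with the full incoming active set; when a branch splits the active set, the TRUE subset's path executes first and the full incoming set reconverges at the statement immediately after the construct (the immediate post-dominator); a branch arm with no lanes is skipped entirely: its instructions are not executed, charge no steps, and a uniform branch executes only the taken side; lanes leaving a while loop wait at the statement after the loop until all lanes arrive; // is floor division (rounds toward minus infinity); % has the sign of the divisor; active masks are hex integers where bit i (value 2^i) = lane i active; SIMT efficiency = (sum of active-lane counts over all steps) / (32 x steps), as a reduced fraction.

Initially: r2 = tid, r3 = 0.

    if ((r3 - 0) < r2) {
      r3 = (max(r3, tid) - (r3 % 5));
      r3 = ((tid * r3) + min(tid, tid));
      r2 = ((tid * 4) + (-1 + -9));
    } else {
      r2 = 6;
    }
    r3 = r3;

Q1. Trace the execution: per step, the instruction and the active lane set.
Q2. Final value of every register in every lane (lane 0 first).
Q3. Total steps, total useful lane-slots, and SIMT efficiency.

step 0: eval ((r3 - 0) < r2)         0xffffffff
step 1: r3 <- (max(r3, tid) - (r3 % 5)) 0xfffffffe
step 2: r3 <- ((tid * r3) + min(tid, tid)) 0xfffffffe
step 3: r2 <- ((tid * 4) + (-1 + -9)) 0xfffffffe
step 4: r2 <- 6                      0x00000001
step 5: r3 <- r3                     0xffffffff

Answer: 6 steps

r2: 6,-6,-2,2,6,10,14,18,22,26,30,34,38,42,46,50,54,58,62,66,70,74,78,82,86,90,94,98,102,106,110,114
r3: 0,2,6,12,20,30,42,56,72,90,110,132,156,182,210,240,272,306,342,380,420,462,506,552,600,650,702,756,812,870,930,992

steps = 6; useful = 158; efficiency = 158/192 = 79/96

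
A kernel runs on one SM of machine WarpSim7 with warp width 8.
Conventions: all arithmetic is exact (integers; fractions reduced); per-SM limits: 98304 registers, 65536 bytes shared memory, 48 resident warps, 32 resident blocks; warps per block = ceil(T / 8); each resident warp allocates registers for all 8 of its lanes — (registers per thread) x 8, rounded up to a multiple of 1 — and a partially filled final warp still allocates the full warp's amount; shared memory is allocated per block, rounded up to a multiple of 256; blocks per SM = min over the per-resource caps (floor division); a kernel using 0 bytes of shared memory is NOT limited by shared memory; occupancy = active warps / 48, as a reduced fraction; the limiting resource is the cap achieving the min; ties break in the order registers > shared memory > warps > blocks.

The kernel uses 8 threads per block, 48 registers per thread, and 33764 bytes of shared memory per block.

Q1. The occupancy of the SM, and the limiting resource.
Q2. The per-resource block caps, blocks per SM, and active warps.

Answer: occupancy 1/48, limited by shared memory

registers: 256 blocks
shared memory: 1 block
warps: 48 blocks
blocks: 32 blocks

Answer: 1 block, 1 active warp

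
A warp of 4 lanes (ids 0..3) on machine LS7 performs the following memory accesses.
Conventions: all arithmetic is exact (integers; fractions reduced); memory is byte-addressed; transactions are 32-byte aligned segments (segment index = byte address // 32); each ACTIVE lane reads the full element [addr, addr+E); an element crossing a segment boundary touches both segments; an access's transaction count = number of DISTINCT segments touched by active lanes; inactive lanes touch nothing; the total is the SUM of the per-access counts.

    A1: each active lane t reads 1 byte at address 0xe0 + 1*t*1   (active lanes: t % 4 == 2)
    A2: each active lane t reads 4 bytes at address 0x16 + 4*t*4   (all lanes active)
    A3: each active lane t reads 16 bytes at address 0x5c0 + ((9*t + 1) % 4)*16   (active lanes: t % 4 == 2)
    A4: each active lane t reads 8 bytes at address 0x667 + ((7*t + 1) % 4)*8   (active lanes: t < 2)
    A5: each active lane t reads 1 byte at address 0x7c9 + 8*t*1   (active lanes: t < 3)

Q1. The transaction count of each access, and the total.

A1: 1 transaction
A2: 3 transactions
A3: 1 transaction
A4: 1 transaction
A5: 1 transaction

Answer: 1,3,1,1,1; total 7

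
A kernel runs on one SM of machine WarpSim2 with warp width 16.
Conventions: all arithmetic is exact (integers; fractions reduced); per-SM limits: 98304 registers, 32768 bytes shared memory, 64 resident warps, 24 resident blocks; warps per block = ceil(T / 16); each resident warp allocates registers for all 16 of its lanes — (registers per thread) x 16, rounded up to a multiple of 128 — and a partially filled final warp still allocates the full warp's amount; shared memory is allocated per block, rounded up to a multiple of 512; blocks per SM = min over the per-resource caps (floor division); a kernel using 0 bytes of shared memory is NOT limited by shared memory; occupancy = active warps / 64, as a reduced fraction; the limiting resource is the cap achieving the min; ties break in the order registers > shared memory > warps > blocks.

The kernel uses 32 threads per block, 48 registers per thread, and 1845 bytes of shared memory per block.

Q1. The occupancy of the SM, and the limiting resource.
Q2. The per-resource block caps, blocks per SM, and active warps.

Answer: occupancy 1/2, limited by shared memory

registers: 64 blocks
shared memory: 16 blocks
warps: 32 blocks
blocks: 24 blocks

Answer: 16 blocks, 32 active warps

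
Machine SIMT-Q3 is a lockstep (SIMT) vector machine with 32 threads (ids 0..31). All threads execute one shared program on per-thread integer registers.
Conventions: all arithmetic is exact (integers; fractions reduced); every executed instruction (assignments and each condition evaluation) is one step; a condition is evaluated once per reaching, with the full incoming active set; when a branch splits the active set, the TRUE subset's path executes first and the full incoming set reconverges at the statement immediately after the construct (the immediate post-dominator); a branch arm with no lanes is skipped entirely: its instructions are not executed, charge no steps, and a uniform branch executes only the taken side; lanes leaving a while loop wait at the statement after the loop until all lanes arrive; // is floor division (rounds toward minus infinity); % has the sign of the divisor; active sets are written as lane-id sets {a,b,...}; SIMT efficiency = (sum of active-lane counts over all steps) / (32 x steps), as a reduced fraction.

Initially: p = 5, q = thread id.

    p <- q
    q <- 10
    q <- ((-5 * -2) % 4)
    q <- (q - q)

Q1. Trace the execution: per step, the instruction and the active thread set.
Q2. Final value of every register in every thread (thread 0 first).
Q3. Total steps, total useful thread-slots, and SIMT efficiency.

step 0: p <- q                       {0,1,2,3,4,5,6,7,8,9,10,11,12,13,14,15,16,17,18,19,20,21,22,23,24,25,26,27,28,29,30,31}
step 1: q <- 10                      {0,1,2,3,4,5,6,7,8,9,10,11,12,13,14,15,16,17,18,19,20,21,22,23,24,25,26,27,28,29,30,31}
step 2: q <- ((-5 * -2) % 4)         {0,1,2,3,4,5,6,7,8,9,10,11,12,13,14,15,16,17,18,19,20,21,22,23,24,25,26,27,28,29,30,31}
step 3: q <- (q - q)                 {0,1,2,3,4,5,6,7,8,9,10,11,12,13,14,15,16,17,18,19,20,21,22,23,24,25,26,27,28,29,30,31}

Answer: 4 steps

p: 0,1,2,3,4,5,6,7,8,9,10,11,12,13,14,15,16,17,18,19,20,21,22,23,24,25,26,27,28,29,30,31
q: 0,0,0,0,0,0,0,0,0,0,0,0,0,0,0,0,0,0,0,0,0,0,0,0,0,0,0,0,0,0,0,0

steps = 4; useful = 128; efficiency = 128/128 = 1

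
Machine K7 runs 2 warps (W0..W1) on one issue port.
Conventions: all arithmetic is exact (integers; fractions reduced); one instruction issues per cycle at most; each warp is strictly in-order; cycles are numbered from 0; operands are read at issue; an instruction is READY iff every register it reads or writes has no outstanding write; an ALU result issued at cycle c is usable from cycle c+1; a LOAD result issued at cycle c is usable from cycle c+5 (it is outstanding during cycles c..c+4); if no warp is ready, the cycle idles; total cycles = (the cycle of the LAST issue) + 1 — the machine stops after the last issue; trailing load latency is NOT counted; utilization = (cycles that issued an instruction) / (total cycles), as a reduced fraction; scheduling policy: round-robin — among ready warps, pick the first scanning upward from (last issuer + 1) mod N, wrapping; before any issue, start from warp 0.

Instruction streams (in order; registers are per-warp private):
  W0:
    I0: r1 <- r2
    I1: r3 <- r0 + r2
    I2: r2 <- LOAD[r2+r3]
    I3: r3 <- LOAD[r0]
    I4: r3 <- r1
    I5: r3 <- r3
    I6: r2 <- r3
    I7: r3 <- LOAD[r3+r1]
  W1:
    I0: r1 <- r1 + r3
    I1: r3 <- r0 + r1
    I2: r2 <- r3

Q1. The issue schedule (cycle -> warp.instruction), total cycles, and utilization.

cycle 0: W0.I0
cycle 1: W1.I0
cycle 2: W0.I1
cycle 3: W1.I1
cycle 4: W0.I2
cycle 5: W1.I2
cycle 6: W0.I3
cycle 7: idle
cycle 8: idle
cycle 9: idle
cycle 10: idle
cycle 11: W0.I4
cycle 12: W0.I5
cycle 13: W0.I6
cycle 14: W0.I7

Answer: 15 cycles, utilization 11/15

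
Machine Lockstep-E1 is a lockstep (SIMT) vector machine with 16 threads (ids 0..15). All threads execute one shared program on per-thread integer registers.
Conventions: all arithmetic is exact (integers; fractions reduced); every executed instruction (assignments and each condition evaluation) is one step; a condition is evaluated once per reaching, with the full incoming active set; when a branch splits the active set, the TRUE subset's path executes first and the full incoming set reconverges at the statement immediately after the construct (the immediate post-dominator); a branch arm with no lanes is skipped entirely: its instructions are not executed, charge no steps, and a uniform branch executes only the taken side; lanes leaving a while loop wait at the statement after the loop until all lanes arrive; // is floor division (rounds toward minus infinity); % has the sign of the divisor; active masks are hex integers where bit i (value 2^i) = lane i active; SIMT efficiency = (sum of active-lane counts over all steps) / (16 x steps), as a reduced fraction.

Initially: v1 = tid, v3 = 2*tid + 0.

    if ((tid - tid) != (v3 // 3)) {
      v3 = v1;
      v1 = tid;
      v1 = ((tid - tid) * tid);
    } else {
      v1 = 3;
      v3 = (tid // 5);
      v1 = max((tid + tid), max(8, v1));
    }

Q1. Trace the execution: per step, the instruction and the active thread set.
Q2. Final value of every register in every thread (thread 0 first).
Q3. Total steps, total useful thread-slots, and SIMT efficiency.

step 0: eval ((tid - tid) != (v3 // 3)) 0xffff
step 1: v3 <- v1                     0xfffc
step 2: v1 <- tid                    0xfffc
step 3: v1 <- ((tid - tid) * tid)    0xfffc
step 4: v1 <- 3                      0x0003
step 5: v3 <- (tid // 5)             0x0003
step 6: v1 <- max((tid + tid), max(8, v1)) 0x0003

Answer: 7 steps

v1: 8,8,0,0,0,0,0,0,0,0,0,0,0,0,0,0
v3: 0,0,2,3,4,5,6,7,8,9,10,11,12,13,14,15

steps = 7; useful = 64; efficiency = 64/112 = 4/7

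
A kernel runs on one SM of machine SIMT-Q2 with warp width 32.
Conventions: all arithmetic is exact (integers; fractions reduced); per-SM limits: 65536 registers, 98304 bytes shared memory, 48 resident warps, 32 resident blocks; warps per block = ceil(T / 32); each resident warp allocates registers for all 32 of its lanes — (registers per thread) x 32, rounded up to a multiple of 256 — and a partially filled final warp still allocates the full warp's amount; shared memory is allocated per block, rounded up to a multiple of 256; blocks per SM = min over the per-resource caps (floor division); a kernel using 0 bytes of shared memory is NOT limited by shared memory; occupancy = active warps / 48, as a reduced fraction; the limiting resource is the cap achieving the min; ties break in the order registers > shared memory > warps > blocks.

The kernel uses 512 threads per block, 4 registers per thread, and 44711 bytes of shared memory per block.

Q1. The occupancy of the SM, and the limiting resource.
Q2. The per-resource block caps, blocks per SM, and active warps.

Answer: occupancy 2/3, limited by shared memory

registers: 16 blocks
shared memory: 2 blocks
warps: 3 blocks
blocks: 32 blocks

Answer: 2 blocks, 32 active warps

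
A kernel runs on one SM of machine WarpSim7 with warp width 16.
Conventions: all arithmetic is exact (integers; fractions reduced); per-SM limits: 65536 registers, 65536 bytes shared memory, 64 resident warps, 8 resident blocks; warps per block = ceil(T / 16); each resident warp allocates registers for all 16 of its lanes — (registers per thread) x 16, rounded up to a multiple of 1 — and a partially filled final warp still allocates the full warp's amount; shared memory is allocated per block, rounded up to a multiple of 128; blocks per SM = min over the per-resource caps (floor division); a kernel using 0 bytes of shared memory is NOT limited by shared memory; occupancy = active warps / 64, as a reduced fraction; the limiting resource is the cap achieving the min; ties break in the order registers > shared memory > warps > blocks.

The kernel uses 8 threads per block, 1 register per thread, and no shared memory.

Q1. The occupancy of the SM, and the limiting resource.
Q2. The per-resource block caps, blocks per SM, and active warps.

Answer: occupancy 1/8, limited by blocks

registers: 4096 blocks
shared memory: no limit (kernel uses none)
warps: 64 blocks
blocks: 8 blocks

Answer: 8 blocks, 8 active warps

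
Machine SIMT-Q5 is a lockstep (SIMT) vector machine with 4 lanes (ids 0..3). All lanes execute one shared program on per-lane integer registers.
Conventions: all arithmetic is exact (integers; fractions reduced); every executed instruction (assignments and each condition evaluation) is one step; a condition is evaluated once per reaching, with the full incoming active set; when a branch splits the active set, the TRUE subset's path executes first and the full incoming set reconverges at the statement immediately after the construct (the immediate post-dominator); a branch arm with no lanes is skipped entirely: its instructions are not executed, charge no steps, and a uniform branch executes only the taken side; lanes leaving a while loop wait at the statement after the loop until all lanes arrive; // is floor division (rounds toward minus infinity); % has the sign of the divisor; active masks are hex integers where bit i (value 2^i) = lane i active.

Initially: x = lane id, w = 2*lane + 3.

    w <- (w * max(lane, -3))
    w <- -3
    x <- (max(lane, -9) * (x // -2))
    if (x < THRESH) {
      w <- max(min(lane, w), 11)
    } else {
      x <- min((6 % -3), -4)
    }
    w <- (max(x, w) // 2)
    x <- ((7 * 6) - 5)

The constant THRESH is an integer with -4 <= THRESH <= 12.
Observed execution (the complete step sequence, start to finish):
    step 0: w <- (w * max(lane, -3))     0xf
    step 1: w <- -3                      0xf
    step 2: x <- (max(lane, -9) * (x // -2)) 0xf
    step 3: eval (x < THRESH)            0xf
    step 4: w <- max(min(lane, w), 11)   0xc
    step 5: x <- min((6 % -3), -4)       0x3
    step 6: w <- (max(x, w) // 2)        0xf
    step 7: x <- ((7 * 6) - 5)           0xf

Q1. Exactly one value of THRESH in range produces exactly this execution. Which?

Answer: THRESH = -1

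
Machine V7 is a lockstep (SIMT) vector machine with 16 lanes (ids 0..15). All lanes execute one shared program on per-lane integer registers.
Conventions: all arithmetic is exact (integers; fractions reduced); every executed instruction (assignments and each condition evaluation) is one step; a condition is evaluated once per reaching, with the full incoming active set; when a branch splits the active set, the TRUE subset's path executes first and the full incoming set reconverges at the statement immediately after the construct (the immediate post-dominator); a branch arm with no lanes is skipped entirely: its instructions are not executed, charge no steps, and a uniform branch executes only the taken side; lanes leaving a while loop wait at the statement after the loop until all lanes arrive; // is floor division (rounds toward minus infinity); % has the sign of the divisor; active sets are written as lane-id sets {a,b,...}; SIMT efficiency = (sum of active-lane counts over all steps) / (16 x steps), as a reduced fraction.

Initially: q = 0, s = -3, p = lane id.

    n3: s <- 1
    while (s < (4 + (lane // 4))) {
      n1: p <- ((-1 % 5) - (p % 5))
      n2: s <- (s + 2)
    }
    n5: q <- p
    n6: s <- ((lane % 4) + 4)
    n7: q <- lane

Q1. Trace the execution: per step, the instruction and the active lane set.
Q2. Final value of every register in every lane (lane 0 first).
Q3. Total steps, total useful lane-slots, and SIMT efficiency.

step 0: s <- 1                       {0,1,2,3,4,5,6,7,8,9,10,11,12,13,14,15}
step 1: eval (s < (4 + (lane // 4))) {0,1,2,3,4,5,6,7,8,9,10,11,12,13,14,15}
step 2: p <- ((-1 % 5) - (p % 5))    {0,1,2,3,4,5,6,7,8,9,10,11,12,13,14,15}
step 3: s <- (s + 2)                 {0,1,2,3,4,5,6,7,8,9,10,11,12,13,14,15}
step 4: eval (s < (4 + (lane // 4))) {0,1,2,3,4,5,6,7,8,9,10,11,12,13,14,15}
step 5: p <- ((-1 % 5) - (p % 5))    {0,1,2,3,4,5,6,7,8,9,10,11,12,13,14,15}
step 6: s <- (s + 2)                 {0,1,2,3,4,5,6,7,8,9,10,11,12,13,14,15}
step 7: eval (s < (4 + (lane // 4))) {0,1,2,3,4,5,6,7,8,9,10,11,12,13,14,15}
step 8: p <- ((-1 % 5) - (p % 5))    {8,9,10,11,12,13,14,15}
step 9: s <- (s + 2)                 {8,9,10,11,12,13,14,15}
step 10: eval (s < (4 + (lane // 4))) {8,9,10,11,12,13,14,15}
step 11: q <- p                       {0,1,2,3,4,5,6,7,8,9,10,11,12,13,14,15}
step 12: s <- ((lane % 4) + 4)        {0,1,2,3,4,5,6,7,8,9,10,11,12,13,14,15}
step 13: q <- lane                    {0,1,2,3,4,5,6,7,8,9,10,11,12,13,14,15}

Answer: 14 steps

q: 0,1,2,3,4,5,6,7,8,9,10,11,12,13,14,15
s: 4,5,6,7,4,5,6,7,4,5,6,7,4,5,6,7
p: 0,1,2,3,4,0,1,2,1,0,4,3,2,1,0,4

steps = 14; useful = 200; efficiency = 200/224 = 25/28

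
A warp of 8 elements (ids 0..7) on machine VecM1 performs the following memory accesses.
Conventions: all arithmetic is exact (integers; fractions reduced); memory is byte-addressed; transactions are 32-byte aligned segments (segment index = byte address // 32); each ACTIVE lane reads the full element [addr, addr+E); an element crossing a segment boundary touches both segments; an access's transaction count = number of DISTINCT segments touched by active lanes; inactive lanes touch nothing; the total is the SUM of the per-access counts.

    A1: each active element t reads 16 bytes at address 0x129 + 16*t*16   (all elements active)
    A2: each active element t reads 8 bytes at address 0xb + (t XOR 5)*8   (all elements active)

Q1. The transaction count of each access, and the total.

A1: 8 transactions
A2: 3 transactions

Answer: 8,3; total 11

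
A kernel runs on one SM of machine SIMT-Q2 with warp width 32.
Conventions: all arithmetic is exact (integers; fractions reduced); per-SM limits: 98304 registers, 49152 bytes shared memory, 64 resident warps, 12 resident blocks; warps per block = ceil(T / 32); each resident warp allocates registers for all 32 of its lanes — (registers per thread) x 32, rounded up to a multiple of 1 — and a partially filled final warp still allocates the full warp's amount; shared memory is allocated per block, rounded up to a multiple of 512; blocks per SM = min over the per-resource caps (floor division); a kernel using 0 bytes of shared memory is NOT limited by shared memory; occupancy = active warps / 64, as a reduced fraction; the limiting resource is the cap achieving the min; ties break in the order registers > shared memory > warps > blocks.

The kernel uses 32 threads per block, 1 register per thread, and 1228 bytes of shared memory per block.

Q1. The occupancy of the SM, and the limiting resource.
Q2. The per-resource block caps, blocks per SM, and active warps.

Answer: occupancy 3/16, limited by blocks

registers: 3072 blocks
shared memory: 32 blocks
warps: 64 blocks
blocks: 12 blocks

Answer: 12 blocks, 12 active warps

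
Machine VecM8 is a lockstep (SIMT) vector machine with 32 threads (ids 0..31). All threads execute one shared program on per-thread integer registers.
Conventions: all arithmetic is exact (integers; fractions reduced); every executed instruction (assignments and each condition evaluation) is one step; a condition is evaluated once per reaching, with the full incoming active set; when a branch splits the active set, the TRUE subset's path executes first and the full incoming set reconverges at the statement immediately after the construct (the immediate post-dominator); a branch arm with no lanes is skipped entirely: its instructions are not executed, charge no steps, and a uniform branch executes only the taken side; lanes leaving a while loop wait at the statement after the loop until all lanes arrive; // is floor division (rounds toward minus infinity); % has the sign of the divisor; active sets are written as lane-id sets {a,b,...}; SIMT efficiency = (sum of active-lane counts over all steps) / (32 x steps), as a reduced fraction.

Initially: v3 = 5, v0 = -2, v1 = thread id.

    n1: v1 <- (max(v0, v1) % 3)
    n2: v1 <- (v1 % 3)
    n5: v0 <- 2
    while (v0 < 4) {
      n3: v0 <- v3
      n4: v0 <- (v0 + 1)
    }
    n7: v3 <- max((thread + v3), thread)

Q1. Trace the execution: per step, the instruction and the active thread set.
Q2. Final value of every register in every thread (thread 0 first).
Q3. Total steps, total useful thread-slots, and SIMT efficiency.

step 0: v1 <- (max(v0, v1) % 3)      {0,1,2,3,4,5,6,7,8,9,10,11,12,13,14,15,16,17,18,19,20,21,22,23,24,25,26,27,28,29,30,31}
step 1: v1 <- (v1 % 3)               {0,1,2,3,4,5,6,7,8,9,10,11,12,13,14,15,16,17,18,19,20,21,22,23,24,25,26,27,28,29,30,31}
step 2: v0 <- 2                      {0,1,2,3,4,5,6,7,8,9,10,11,12,13,14,15,16,17,18,19,20,21,22,23,24,25,26,27,28,29,30,31}
step 3: eval (v0 < 4)                {0,1,2,3,4,5,6,7,8,9,10,11,12,13,14,15,16,17,18,19,20,21,22,23,24,25,26,27,28,29,30,31}
step 4: v0 <- v3                     {0,1,2,3,4,5,6,7,8,9,10,11,12,13,14,15,16,17,18,19,20,21,22,23,24,25,26,27,28,29,30,31}
step 5: v0 <- (v0 + 1)               {0,1,2,3,4,5,6,7,8,9,10,11,12,13,14,15,16,17,18,19,20,21,22,23,24,25,26,27,28,29,30,31}
step 6: eval (v0 < 4)                {0,1,2,3,4,5,6,7,8,9,10,11,12,13,14,15,16,17,18,19,20,21,22,23,24,25,26,27,28,29,30,31}
step 7: v3 <- max((thread + v3), thread) {0,1,2,3,4,5,6,7,8,9,10,11,12,13,14,15,16,17,18,19,20,21,22,23,24,25,26,27,28,29,30,31}

Answer: 8 steps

v3: 5,6,7,8,9,10,11,12,13,14,15,16,17,18,19,20,21,22,23,24,25,26,27,28,29,30,31,32,33,34,35,36
v0: 6,6,6,6,6,6,6,6,6,6,6,6,6,6,6,6,6,6,6,6,6,6,6,6,6,6,6,6,6,6,6,6
v1: 0,1,2,0,1,2,0,1,2,0,1,2,0,1,2,0,1,2,0,1,2,0,1,2,0,1,2,0,1,2,0,1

steps = 8; useful = 256; efficiency = 256/256 = 1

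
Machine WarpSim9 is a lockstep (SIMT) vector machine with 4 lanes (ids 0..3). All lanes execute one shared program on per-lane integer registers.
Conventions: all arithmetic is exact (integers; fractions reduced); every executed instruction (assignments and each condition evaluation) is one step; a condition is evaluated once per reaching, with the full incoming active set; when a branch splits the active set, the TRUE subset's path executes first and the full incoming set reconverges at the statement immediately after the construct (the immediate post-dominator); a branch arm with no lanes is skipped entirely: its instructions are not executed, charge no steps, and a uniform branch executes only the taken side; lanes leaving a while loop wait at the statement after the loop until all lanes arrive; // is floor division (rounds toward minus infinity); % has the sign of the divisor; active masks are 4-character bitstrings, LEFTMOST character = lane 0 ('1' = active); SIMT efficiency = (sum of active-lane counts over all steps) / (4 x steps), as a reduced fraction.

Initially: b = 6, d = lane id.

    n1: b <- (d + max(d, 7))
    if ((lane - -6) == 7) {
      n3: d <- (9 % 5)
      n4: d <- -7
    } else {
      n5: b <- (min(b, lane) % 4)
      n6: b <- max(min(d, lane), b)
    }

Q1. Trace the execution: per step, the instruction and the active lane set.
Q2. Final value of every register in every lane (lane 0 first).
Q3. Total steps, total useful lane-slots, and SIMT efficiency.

step 0: b <- (d + max(d, 7))         1111
step 1: eval ((lane - -6) == 7)      1111
step 2: d <- (9 % 5)                 0100
step 3: d <- -7                      0100
step 4: b <- (min(b, lane) % 4)      1011
step 5: b <- max(min(d, lane), b)    1011

Answer: 6 steps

b: 0,8,2,3
d: 0,-7,2,3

steps = 6; useful = 16; efficiency = 16/24 = 2/3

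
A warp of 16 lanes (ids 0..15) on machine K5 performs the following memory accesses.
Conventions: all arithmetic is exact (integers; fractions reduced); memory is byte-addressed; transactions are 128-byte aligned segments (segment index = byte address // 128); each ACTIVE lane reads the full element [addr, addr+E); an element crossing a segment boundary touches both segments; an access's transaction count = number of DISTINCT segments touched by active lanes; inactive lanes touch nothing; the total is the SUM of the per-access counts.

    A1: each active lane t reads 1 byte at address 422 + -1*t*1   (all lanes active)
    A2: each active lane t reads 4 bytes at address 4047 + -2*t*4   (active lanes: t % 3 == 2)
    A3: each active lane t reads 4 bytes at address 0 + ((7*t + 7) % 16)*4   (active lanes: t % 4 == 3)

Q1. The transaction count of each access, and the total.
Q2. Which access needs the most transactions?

A1: 1 transaction
A2: 2 transactions
A3: 1 transaction

Answer: 1,2,1; total 4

Answer: A2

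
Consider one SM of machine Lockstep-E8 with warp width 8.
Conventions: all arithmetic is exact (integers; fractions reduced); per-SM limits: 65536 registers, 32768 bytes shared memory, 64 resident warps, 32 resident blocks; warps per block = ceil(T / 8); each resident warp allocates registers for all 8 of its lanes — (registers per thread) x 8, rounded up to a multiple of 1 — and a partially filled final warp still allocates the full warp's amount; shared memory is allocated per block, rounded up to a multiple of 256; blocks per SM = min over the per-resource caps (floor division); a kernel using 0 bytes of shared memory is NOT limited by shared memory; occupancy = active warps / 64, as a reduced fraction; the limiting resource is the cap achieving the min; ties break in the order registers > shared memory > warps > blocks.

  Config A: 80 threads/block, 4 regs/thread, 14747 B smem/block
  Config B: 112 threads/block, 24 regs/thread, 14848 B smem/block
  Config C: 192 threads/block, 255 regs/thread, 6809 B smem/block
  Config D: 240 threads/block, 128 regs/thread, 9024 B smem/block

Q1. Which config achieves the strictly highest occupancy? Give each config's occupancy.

occupancies: A 5/16, B 7/16, C 3/8, D 15/16

Answer: D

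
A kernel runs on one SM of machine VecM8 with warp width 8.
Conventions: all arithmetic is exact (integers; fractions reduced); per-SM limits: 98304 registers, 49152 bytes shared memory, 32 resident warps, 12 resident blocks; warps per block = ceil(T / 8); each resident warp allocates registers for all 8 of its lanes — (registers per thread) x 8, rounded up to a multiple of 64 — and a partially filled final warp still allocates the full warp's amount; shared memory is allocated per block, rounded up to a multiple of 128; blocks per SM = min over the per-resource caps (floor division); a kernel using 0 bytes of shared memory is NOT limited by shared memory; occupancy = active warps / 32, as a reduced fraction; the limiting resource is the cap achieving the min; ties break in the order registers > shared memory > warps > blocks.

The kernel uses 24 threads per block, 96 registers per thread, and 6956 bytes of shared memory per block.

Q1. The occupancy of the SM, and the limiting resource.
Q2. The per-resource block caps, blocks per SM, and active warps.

Answer: occupancy 9/16, limited by shared memory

registers: 42 blocks
shared memory: 6 blocks
warps: 10 blocks
blocks: 12 blocks

Answer: 6 blocks, 18 active warps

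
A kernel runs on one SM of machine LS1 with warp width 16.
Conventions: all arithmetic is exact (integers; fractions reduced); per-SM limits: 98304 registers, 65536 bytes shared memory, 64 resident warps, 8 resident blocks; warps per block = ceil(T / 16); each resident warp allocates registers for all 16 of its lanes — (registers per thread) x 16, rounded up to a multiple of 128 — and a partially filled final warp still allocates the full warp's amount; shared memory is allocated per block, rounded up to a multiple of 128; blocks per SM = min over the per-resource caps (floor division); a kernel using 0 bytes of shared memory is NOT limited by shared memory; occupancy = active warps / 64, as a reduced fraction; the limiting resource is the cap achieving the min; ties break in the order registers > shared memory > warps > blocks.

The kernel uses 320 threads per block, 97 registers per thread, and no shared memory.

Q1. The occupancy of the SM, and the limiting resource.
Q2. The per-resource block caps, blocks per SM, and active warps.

Answer: occupancy 5/8, limited by registers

registers: 2 blocks
shared memory: no limit (kernel uses none)
warps: 3 blocks
blocks: 8 blocks

Answer: 2 blocks, 40 active warps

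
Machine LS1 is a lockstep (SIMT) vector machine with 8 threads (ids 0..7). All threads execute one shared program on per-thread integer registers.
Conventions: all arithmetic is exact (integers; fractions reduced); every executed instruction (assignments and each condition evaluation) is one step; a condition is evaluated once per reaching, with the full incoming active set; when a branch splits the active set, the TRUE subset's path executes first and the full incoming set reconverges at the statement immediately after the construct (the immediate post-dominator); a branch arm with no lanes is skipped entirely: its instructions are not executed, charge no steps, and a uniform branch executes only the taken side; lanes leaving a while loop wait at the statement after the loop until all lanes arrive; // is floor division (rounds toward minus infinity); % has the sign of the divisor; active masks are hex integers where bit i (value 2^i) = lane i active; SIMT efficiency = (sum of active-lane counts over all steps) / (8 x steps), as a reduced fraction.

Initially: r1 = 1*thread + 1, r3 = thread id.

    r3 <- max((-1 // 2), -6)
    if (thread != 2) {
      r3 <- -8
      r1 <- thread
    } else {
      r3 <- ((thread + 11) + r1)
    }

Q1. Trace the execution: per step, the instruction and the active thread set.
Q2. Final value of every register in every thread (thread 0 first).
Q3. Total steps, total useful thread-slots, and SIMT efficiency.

step 0: r3 <- max((-1 // 2), -6)     0xff
step 1: eval (thread != 2)           0xff
step 2: r3 <- -8                     0xfb
step 3: r1 <- thread                 0xfb
step 4: r3 <- ((thread + 11) + r1)   0x04

Answer: 5 steps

r1: 0,1,3,3,4,5,6,7
r3: -8,-8,16,-8,-8,-8,-8,-8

steps = 5; useful = 31; efficiency = 31/40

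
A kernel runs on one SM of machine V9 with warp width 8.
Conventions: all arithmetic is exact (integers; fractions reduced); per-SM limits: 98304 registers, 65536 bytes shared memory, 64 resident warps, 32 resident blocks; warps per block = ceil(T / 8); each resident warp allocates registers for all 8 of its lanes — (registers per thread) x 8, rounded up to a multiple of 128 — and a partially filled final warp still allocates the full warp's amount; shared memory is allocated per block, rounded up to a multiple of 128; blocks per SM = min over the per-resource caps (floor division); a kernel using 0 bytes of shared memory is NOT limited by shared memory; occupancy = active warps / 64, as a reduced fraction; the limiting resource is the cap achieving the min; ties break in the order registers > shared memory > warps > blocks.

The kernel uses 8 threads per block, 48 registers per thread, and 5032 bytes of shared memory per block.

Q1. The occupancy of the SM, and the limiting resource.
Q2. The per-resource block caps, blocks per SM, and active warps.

Answer: occupancy 3/16, limited by shared memory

registers: 256 blocks
shared memory: 12 blocks
warps: 64 blocks
blocks: 32 blocks

Answer: 12 blocks, 12 active warps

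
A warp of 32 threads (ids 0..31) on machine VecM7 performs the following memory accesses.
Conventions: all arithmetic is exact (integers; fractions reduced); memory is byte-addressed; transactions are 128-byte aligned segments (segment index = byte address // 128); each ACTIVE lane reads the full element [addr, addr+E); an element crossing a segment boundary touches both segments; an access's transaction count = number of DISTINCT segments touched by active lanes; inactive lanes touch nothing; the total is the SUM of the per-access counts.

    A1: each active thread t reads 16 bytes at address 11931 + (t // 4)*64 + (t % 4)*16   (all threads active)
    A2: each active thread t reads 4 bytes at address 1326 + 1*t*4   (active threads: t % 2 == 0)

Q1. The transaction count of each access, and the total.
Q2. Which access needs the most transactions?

A1: 5 transactions
A2: 2 transactions

Answer: 5,2; total 7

Answer: A1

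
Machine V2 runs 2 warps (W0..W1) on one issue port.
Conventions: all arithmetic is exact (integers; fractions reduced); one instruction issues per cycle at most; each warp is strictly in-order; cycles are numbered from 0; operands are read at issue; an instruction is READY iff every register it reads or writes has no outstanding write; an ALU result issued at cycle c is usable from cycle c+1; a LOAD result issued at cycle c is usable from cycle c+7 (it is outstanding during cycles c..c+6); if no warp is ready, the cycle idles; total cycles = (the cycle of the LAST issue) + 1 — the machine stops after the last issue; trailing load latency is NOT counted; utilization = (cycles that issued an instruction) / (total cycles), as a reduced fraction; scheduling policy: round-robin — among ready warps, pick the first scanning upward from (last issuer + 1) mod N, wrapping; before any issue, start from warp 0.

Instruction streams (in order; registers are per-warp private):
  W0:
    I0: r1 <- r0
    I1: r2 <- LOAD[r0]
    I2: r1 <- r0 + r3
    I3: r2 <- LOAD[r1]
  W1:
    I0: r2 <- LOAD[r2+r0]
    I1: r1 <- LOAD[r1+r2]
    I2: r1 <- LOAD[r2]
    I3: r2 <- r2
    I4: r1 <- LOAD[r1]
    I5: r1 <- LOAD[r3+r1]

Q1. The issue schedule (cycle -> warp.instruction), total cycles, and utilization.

cycle 0: W0.I0
cycle 1: W1.I0
cycle 2: W0.I1
cycle 3: W0.I2
cycle 4: idle
cycle 5: idle
cycle 6: idle
cycle 7: idle
cycle 8: W1.I1
cycle 9: W0.I3
cycle 10: idle
cycle 11: idle
cycle 12: idle
cycle 13: idle
cycle 14: idle
cycle 15: W1.I2
cycle 16: W1.I3
cycle 17: idle
cycle 18: idle
cycle 19: idle
cycle 20: idle
cycle 21: idle
cycle 22: W1.I4
cycle 23: idle
cycle 24: idle
cycle 25: idle
cycle 26: idle
cycle 27: idle
cycle 28: idle
cycle 29: W1.I5

Answer: 30 cycles, utilization 1/3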